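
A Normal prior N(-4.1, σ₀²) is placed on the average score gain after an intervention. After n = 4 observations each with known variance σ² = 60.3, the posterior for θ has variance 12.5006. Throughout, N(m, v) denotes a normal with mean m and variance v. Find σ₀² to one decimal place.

σ₀² = 73.2

For the Normal–Normal model with known σ², precisions add: τ_n = τ₀ + n/σ².
So 1/σ₀² = 1/12.5006 − 4/60.3 = 0.079996 − 0.066335 = 0.013661.
Hence σ₀² = 1/0.013661 ≈ 73.2.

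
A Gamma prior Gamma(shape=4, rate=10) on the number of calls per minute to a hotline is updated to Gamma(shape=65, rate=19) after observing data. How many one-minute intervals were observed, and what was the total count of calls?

n = 9 one-minute intervals with total 61 calls

Gamma–Poisson conjugacy: posterior shape = α + Σxᵢ, posterior rate = β + n.
Matching: Σxᵢ = 65 − 4 = 61 and n = 19 − 10 = 9.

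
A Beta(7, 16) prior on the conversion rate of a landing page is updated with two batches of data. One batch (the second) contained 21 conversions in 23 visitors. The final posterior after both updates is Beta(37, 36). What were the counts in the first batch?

9 conversions and 18 bounces

Sequential conjugate updates are equivalent to a single update on the pooled data, so total successes = posterior α − prior α and total failures = posterior β − prior β.
Total across both batches: 37−7=30 conversions, 36−16=20 bounces.
Subtract the second batch: 30−21=9 conversions and 20−2=18 bounces.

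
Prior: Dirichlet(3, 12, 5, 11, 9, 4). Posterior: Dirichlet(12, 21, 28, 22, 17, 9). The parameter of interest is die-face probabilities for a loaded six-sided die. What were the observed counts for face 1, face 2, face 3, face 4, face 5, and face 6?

For a Dirichlet(α) prior with multinomial counts c, the posterior is Dirichlet(α + c) componentwise.
Counts are posterior − prior componentwise: 12−3=9, 21−12=9, 28−5=23, 22−11=11, 17−9=8, 9−4=5.

counts (9, 9, 23, 11, 8, 5)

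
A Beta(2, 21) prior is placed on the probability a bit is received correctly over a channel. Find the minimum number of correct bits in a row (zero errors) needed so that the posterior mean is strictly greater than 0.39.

After k correct bits and 0 errors the posterior is Beta(2+k, 21), with mean (2+k)/(2+21+k).
Set (2+k)/(23+k) > 0.39 and solve: k > (0.39·23 − 2)/(1 − 0.39) = 11.426.
The smallest integer exceeding 11.426 is 12.

k = 12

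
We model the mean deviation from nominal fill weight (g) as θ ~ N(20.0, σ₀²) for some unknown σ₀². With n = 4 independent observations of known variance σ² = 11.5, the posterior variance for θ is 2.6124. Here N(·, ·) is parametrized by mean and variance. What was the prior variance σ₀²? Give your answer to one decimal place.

σ₀² = 28.6

Posterior precision equals prior precision plus data precision: 1/σ_n² = 1/σ₀² + n/σ².
So 1/σ₀² = 1/2.6124 − 4/11.5 = 0.382790 − 0.347826 = 0.034964.
Hence σ₀² = 1/0.034964 ≈ 28.6.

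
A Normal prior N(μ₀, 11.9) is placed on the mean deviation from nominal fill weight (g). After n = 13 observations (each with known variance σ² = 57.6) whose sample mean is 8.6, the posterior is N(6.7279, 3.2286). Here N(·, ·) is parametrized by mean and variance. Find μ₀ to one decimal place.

The posterior mean is a precision-weighted average: μ_n = (τ₀μ₀ + τ_data·x̄)/(τ₀+τ_data), with τ₀=1/σ₀² and τ_data=n/σ².
Here τ₀ = 1/11.9 = 0.084034 and τ_data = 13/57.6 = 0.225694, so τ_n = 0.309728.
Rearranging for μ₀: μ₀ = (μ_n·τ_n − τ_data·x̄)/τ₀ = (6.7279·0.309728 − 0.225694·8.6) / 0.084034 = 0.142851/0.084034 ≈ 1.7.

μ₀ = 1.7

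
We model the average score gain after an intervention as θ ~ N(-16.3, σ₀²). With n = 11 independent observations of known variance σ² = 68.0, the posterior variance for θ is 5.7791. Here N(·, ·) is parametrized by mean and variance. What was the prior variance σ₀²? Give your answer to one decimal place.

Posterior precision equals prior precision plus data precision: 1/σ_n² = 1/σ₀² + n/σ².
So 1/σ₀² = 1/5.7791 − 11/68.0 = 0.173037 − 0.161765 = 0.011272.
Hence σ₀² = 1/0.011272 ≈ 88.7.

σ₀² = 88.7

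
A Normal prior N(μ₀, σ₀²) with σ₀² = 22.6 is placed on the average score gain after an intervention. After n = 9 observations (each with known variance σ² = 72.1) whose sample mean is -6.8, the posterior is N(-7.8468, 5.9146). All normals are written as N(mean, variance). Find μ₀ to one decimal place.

μ₀ = -10.8

With known observation variance, the Normal–Normal posterior has precision τ_n = τ₀ + n/σ² and mean μ_n = (τ₀μ₀ + (n/σ²)x̄)/τ_n.
Here τ₀ = 1/22.6 = 0.044248 and τ_data = 9/72.1 = 0.124827, so τ_n = 0.169075.
Rearranging for μ₀: μ₀ = (μ_n·τ_n − τ_data·x̄)/τ₀ = (-7.8468·0.169075 − 0.124827·-6.8) / 0.044248 = -0.477874/0.044248 ≈ -10.8.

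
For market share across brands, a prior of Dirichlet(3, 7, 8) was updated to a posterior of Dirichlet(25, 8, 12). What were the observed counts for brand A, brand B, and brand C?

For a Dirichlet(α) prior with multinomial counts c, the posterior is Dirichlet(α + c) componentwise.
Counts are posterior − prior componentwise: 25−3=22, 8−7=1, 12−8=4.

counts (22, 1, 4)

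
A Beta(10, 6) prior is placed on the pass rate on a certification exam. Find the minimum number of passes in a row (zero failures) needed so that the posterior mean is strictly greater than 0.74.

After k passes and 0 failures the posterior is Beta(10+k, 6), with mean (10+k)/(10+6+k).
Set (10+k)/(16+k) > 0.74 and solve: k > (0.74·16 − 10)/(1 − 0.74) = 7.077.
The smallest integer exceeding 7.077 is 8, and checking k=8: (18)/(24) = 0.7500 > 0.74.

k = 8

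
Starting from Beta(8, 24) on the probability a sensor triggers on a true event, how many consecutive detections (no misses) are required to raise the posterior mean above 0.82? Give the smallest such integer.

After k detections and 0 misses the posterior is Beta(8+k, 24), with mean (8+k)/(8+24+k).
Set (8+k)/(32+k) > 0.82 and solve: k > (0.82·32 − 8)/(1 − 0.82) = 101.333.
The smallest integer exceeding 101.333 is 102, and checking k=102: (110)/(134) = 0.8209 > 0.82.

k = 102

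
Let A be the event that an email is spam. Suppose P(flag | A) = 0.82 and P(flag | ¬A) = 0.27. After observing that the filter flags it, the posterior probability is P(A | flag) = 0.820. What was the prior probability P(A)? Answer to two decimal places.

P(A) = 0.60

Bayes' rule in odds form gives O(A|E) = O(A)·[P(E|A)/P(E|¬A)], hence O(A) = O(A|E)/LR.
Posterior odds = 0.820/(1−0.820) = 4.5556. LR = 0.82/0.27 = 3.0370.
Prior odds = 4.5556/3.0370 = 1.5000, so P(A) = 1.5000/(1+1.5000) ≈ 0.60.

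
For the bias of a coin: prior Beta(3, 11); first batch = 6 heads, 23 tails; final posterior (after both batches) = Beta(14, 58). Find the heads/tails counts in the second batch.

Sequential conjugate updates are equivalent to a single update on the pooled data, so total successes = posterior α − prior α and total failures = posterior β − prior β.
Total across both batches: 14−3=11 heads, 58−11=47 tails.
Subtract the first batch: 11−6=5 heads and 47−23=24 tails.

5 heads and 24 tails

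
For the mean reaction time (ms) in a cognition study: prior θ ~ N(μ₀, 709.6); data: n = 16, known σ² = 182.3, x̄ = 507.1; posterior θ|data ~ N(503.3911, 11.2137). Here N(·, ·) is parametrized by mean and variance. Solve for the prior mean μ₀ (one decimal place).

μ₀ = 272.4

The posterior mean is a precision-weighted average: μ_n = (τ₀μ₀ + τ_data·x̄)/(τ₀+τ_data), with τ₀=1/σ₀² and τ_data=n/σ².
Here τ₀ = 1/709.6 = 0.001409 and τ_data = 16/182.3 = 0.087767, so τ_n = 0.089176.
Rearranging for μ₀: μ₀ = (μ_n·τ_n − τ_data·x̄)/τ₀ = (503.3911·0.089176 − 0.087767·507.1) / 0.001409 = 0.383759/0.001409 ≈ 272.4.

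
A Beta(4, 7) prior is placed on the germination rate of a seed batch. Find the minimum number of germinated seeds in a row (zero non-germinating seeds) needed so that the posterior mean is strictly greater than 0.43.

k = 2

After k germinated seeds and 0 non-germinating seeds the posterior is Beta(4+k, 7), with mean (4+k)/(4+7+k).
Set (4+k)/(11+k) > 0.43 and solve: k > (0.43·11 − 4)/(1 − 0.43) = 1.281.
The smallest integer exceeding 1.281 is 2.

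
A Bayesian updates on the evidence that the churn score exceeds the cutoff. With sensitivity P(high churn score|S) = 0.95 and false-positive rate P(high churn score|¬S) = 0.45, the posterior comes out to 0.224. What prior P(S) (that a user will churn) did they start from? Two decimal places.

P(S) = 0.12

Bayes' rule in odds form gives O(S|E) = O(S)·[P(E|S)/P(E|¬S)], hence O(S) = O(S|E)/LR.
Posterior odds = 0.224/(1−0.224) = 0.2887. LR = 0.95/0.45 = 2.1111.
Prior odds = 0.2887/2.1111 = 0.1368, so P(S) = 0.1368/(1+0.1368) ≈ 0.12.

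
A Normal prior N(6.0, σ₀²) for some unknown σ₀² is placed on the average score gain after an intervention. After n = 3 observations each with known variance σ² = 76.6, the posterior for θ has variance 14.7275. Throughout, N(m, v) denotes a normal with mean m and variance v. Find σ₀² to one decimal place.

For the Normal–Normal model with known σ², precisions add: τ_n = τ₀ + n/σ².
So 1/σ₀² = 1/14.7275 − 3/76.6 = 0.067900 − 0.039164 = 0.028736.
Hence σ₀² = 1/0.028736 ≈ 34.8.

σ₀² = 34.8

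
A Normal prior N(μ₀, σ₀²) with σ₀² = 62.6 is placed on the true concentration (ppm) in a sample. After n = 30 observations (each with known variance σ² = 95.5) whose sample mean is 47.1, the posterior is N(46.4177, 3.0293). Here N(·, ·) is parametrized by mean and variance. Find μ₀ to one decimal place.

μ₀ = 33.0

The posterior mean is a precision-weighted average: μ_n = (τ₀μ₀ + τ_data·x̄)/(τ₀+τ_data), with τ₀=1/σ₀² and τ_data=n/σ².
Here τ₀ = 1/62.6 = 0.015974 and τ_data = 30/95.5 = 0.314136, so τ_n = 0.330110.
Rearranging for μ₀: μ₀ = (μ_n·τ_n − τ_data·x̄)/τ₀ = (46.4177·0.330110 − 0.314136·47.1) / 0.015974 = 0.527141/0.015974 ≈ 33.0.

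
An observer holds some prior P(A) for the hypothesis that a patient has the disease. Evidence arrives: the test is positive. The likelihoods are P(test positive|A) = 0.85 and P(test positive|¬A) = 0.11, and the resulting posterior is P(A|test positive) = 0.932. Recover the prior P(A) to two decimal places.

In odds form, posterior odds = prior odds × likelihood ratio, so prior odds = posterior odds ÷ LR.
Posterior odds = 0.932/(1−0.932) = 13.7059. LR = 0.85/0.11 = 7.7273.
Prior odds = 13.7059/7.7273 = 1.7737, so P(A) = 1.7737/(1+1.7737) ≈ 0.64.

P(A) = 0.64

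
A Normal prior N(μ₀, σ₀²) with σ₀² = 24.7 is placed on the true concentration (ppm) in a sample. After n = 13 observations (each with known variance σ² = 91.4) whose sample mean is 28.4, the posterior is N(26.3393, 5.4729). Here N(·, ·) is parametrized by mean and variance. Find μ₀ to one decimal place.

The posterior mean is a precision-weighted average: μ_n = (τ₀μ₀ + τ_data·x̄)/(τ₀+τ_data), with τ₀=1/σ₀² and τ_data=n/σ².
Here τ₀ = 1/24.7 = 0.040486 and τ_data = 13/91.4 = 0.142232, so τ_n = 0.182718.
Rearranging for μ₀: μ₀ = (μ_n·τ_n − τ_data·x̄)/τ₀ = (26.3393·0.182718 − 0.142232·28.4) / 0.040486 = 0.773275/0.040486 ≈ 19.1.

μ₀ = 19.1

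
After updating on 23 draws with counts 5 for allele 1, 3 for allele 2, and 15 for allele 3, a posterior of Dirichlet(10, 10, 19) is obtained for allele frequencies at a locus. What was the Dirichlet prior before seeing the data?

For a Dirichlet(α) prior with multinomial counts c, the posterior is Dirichlet(α + c) componentwise.
Subtract each count from the matching posterior parameter: 10−5=5, 10−3=7, 19−15=4.

Dirichlet(5, 7, 4)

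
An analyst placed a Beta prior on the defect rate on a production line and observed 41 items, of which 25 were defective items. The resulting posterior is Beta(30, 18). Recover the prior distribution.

Under Beta–binomial conjugacy the posterior parameters are (a+s, b+f).
Subtract the data counts: 30−25=5, 18−16=2.

Beta(5, 2)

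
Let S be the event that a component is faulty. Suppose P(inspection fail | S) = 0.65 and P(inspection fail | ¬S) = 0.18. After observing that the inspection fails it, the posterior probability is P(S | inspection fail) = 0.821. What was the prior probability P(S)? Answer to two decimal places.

Bayes' rule in odds form gives O(S|E) = O(S)·[P(E|S)/P(E|¬S)], hence O(S) = O(S|E)/LR.
Posterior odds = 0.821/(1−0.821) = 4.5866. LR = 0.65/0.18 = 3.6111.
Prior odds = 4.5866/3.6111 = 1.2701, so P(S) = 1.2701/(1+1.2701) ≈ 0.56.

P(S) = 0.56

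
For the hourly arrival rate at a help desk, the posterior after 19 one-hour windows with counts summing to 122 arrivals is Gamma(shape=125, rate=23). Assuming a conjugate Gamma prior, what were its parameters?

Gamma–Poisson conjugacy: posterior shape = α + Σxᵢ, posterior rate = β + n.
So α = 125 − 122 = 3 and β = 23 − 19 = 4.

Gamma(shape=3, rate=4)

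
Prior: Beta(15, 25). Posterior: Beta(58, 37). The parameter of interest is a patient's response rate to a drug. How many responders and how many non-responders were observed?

43 responders and 12 non-responders

A Beta(a, b) prior with s successes and f failures in binomial data gives a Beta(a+s, b+f) posterior.
Match parameters: s=58−15=43, f=37−25=12.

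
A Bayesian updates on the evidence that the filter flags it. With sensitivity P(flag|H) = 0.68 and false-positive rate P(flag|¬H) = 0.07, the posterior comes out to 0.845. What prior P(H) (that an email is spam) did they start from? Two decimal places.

In odds form, posterior odds = prior odds × likelihood ratio, so prior odds = posterior odds ÷ LR.
Posterior odds = 0.845/(1−0.845) = 5.4516. LR = 0.68/0.07 = 9.7143.
Prior odds = 5.4516/9.7143 = 0.5612, so P(H) = 0.5612/(1+0.5612) ≈ 0.36.

P(H) = 0.36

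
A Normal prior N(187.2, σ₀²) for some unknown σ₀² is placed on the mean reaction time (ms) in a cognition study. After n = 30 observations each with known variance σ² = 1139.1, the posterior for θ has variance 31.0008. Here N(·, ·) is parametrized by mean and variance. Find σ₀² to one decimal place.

σ₀² = 168.9

Posterior precision equals prior precision plus data precision: 1/σ_n² = 1/σ₀² + n/σ².
So 1/σ₀² = 1/31.0008 − 30/1139.1 = 0.032257 − 0.026337 = 0.005920.
Hence σ₀² = 1/0.005920 ≈ 168.9.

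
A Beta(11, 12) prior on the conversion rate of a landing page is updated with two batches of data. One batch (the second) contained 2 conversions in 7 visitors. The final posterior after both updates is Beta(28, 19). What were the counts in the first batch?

Because Beta–binomial updating is additive in the counts, the combined data contributed (α_post−α_prior, β_post−β_prior) successes and failures.
Total across both batches: 28−11=17 conversions, 19−12=7 bounces.
Subtract the second batch: 17−2=15 conversions and 7−5=2 bounces.

15 conversions and 2 bounces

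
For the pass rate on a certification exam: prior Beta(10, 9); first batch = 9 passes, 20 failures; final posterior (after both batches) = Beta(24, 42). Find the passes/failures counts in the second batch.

Sequential conjugate updates are equivalent to a single update on the pooled data, so total successes = posterior α − prior α and total failures = posterior β − prior β.
Total across both batches: 24−10=14 passes, 42−9=33 failures.
Subtract the first batch: 14−9=5 passes and 33−20=13 failures.

5 passes and 13 failures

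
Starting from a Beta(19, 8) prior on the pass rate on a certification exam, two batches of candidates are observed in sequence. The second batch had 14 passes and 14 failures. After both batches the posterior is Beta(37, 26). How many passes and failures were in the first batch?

4 passes and 4 failures

Sequential conjugate updates are equivalent to a single update on the pooled data, so total successes = posterior α − prior α and total failures = posterior β − prior β.
Total across both batches: 37−19=18 passes, 26−8=18 failures.
Subtract the second batch: 18−14=4 passes and 18−14=4 failures.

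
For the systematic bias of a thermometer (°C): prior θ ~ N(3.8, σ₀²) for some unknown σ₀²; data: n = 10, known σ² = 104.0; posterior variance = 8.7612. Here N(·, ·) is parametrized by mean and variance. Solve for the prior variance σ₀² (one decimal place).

σ₀² = 55.6

Posterior precision equals prior precision plus data precision: 1/σ_n² = 1/σ₀² + n/σ².
So 1/σ₀² = 1/8.7612 − 10/104.0 = 0.114140 − 0.096154 = 0.017986.
Hence σ₀² = 1/0.017986 ≈ 55.6.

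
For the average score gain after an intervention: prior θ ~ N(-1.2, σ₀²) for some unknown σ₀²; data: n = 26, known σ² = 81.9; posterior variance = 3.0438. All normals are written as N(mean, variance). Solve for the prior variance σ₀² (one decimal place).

σ₀² = 90.3

For the Normal–Normal model with known σ², precisions add: τ_n = τ₀ + n/σ².
So 1/σ₀² = 1/3.0438 − 26/81.9 = 0.328537 − 0.317460 = 0.011077.
Hence σ₀² = 1/0.011077 ≈ 90.3.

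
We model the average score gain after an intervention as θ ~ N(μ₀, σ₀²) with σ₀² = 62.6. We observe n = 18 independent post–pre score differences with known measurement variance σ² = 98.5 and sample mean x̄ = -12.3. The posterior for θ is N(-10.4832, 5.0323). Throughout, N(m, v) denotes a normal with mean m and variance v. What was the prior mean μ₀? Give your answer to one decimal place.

μ₀ = 10.3

With known observation variance, the Normal–Normal posterior has precision τ_n = τ₀ + n/σ² and mean μ_n = (τ₀μ₀ + (n/σ²)x̄)/τ_n.
Here τ₀ = 1/62.6 = 0.015974 and τ_data = 18/98.5 = 0.182741, so τ_n = 0.198715.
Rearranging for μ₀: μ₀ = (μ_n·τ_n − τ_data·x̄)/τ₀ = (-10.4832·0.198715 − 0.182741·-12.3) / 0.015974 = 0.164545/0.015974 ≈ 10.3.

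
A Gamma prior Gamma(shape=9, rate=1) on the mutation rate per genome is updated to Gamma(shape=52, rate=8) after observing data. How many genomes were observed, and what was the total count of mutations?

n = 7 genomes with total 43 mutations

A Gamma(α, β) prior (rate parametrization) on a Poisson rate with n observations summing to S gives posterior Gamma(α+S, β+n).
Matching: Σxᵢ = 52 − 9 = 43 and n = 8 − 1 = 7.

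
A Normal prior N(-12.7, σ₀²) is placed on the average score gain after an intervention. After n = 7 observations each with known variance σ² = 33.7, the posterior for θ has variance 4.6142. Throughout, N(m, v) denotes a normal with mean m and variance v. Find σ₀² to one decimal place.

For the Normal–Normal model with known σ², precisions add: τ_n = τ₀ + n/σ².
So 1/σ₀² = 1/4.6142 − 7/33.7 = 0.216722 − 0.207715 = 0.009007.
Hence σ₀² = 1/0.009007 ≈ 111.0.

σ₀² = 111.0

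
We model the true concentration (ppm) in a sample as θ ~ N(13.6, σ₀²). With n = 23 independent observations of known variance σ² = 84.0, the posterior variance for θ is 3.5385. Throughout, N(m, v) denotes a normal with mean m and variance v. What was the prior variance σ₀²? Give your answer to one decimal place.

For the Normal–Normal model with known σ², precisions add: τ_n = τ₀ + n/σ².
So 1/σ₀² = 1/3.5385 − 23/84.0 = 0.282606 − 0.273810 = 0.008796.
Hence σ₀² = 1/0.008796 ≈ 113.7.

σ₀² = 113.7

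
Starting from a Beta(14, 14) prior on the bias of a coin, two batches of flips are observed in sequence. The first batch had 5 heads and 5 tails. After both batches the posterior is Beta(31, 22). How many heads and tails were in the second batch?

Sequential conjugate updates are equivalent to a single update on the pooled data, so total successes = posterior α − prior α and total failures = posterior β − prior β.
Total across both batches: 31−14=17 heads, 22−14=8 tails.
Subtract the first batch: 17−5=12 heads and 8−5=3 tails.

12 heads and 3 tails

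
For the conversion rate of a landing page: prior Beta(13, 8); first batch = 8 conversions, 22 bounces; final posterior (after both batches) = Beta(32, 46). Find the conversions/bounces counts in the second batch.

11 conversions and 16 bounces

Because Beta–binomial updating is additive in the counts, the combined data contributed (α_post−α_prior, β_post−β_prior) successes and failures.
Total across both batches: 32−13=19 conversions, 46−8=38 bounces.
Subtract the first batch: 19−8=11 conversions and 38−22=16 bounces.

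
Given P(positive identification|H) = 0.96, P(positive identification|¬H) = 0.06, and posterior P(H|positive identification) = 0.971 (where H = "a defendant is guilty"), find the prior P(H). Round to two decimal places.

In odds form, posterior odds = prior odds × likelihood ratio, so prior odds = posterior odds ÷ LR.
Posterior odds = 0.971/(1−0.971) = 33.4828. LR = 0.96/0.06 = 16.0000.
Prior odds = 33.4828/16.0000 = 2.0927, so P(H) = 2.0927/(1+2.0927) ≈ 0.68.

P(H) = 0.68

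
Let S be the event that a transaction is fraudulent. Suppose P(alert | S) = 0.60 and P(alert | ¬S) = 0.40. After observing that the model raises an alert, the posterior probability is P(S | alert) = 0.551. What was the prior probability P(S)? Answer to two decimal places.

P(S) = 0.45

Bayes' rule in odds form gives O(S|E) = O(S)·[P(E|S)/P(E|¬S)], hence O(S) = O(S|E)/LR.
Posterior odds = 0.551/(1−0.551) = 1.2272. LR = 0.60/0.40 = 1.5000.
Prior odds = 1.2272/1.5000 = 0.8181, so P(S) = 0.8181/(1+0.8181) ≈ 0.45.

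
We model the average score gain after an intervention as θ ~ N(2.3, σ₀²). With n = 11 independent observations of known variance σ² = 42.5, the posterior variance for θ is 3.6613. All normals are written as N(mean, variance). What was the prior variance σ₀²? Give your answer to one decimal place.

Posterior precision equals prior precision plus data precision: 1/σ_n² = 1/σ₀² + n/σ².
So 1/σ₀² = 1/3.6613 − 11/42.5 = 0.273127 − 0.258824 = 0.014303.
Hence σ₀² = 1/0.014303 ≈ 69.9.

σ₀² = 69.9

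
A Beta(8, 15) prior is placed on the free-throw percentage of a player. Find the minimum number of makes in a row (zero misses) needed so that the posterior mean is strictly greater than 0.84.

k = 71

After k makes and 0 misses the posterior is Beta(8+k, 15), with mean (8+k)/(8+15+k).
Set (8+k)/(23+k) > 0.84 and solve: k > (0.84·23 − 8)/(1 − 0.84) = 70.750.
The smallest integer exceeding 70.750 is 71.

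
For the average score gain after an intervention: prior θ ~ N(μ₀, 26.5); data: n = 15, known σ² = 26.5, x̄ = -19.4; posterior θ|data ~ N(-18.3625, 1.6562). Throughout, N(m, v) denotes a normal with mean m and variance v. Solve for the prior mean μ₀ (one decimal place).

μ₀ = -2.8

The posterior mean is a precision-weighted average: μ_n = (τ₀μ₀ + τ_data·x̄)/(τ₀+τ_data), with τ₀=1/σ₀² and τ_data=n/σ².
Here τ₀ = 1/26.5 = 0.037736 and τ_data = 15/26.5 = 0.566038, so τ_n = 0.603774.
Rearranging for μ₀: μ₀ = (μ_n·τ_n − τ_data·x̄)/τ₀ = (-18.3625·0.603774 − 0.566038·-19.4) / 0.037736 = -0.105663/0.037736 ≈ -2.8.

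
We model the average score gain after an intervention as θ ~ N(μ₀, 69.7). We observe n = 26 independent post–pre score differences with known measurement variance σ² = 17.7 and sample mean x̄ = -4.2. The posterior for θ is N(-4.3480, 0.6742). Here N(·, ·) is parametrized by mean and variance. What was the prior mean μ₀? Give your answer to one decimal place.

μ₀ = -19.5

The posterior mean is a precision-weighted average: μ_n = (τ₀μ₀ + τ_data·x̄)/(τ₀+τ_data), with τ₀=1/σ₀² and τ_data=n/σ².
Here τ₀ = 1/69.7 = 0.014347 and τ_data = 26/17.7 = 1.468927, so τ_n = 1.483274.
Rearranging for μ₀: μ₀ = (μ_n·τ_n − τ_data·x̄)/τ₀ = (-4.3480·1.483274 − 1.468927·-4.2) / 0.014347 = -0.279782/0.014347 ≈ -19.5.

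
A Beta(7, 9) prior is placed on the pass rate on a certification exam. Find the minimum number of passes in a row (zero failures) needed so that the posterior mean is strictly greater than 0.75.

After k passes and 0 failures the posterior is Beta(7+k, 9), with mean (7+k)/(7+9+k).
Set (7+k)/(16+k) > 0.75 and solve: k > (0.75·16 − 7)/(1 − 0.75) = 20.000.
The smallest integer exceeding 20.000 is 21, and checking k=21: (28)/(37) = 0.7568 > 0.75.

k = 21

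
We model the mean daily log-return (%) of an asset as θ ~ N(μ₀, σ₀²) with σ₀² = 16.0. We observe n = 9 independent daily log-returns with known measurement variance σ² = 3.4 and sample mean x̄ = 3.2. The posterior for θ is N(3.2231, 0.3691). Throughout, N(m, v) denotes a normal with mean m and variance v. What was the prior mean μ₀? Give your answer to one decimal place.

With known observation variance, the Normal–Normal posterior has precision τ_n = τ₀ + n/σ² and mean μ_n = (τ₀μ₀ + (n/σ²)x̄)/τ_n.
Here τ₀ = 1/16.0 = 0.062500 and τ_data = 9/3.4 = 2.647059, so τ_n = 2.709559.
Rearranging for μ₀: μ₀ = (μ_n·τ_n − τ_data·x̄)/τ₀ = (3.2231·2.709559 − 2.647059·3.2) / 0.062500 = 0.262591/0.062500 ≈ 4.2.

μ₀ = 4.2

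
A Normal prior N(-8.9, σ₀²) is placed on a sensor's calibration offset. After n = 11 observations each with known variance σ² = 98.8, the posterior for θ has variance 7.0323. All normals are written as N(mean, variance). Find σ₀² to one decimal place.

σ₀² = 32.4

For the Normal–Normal model with known σ², precisions add: τ_n = τ₀ + n/σ².
So 1/σ₀² = 1/7.0323 − 11/98.8 = 0.142201 − 0.111336 = 0.030865.
Hence σ₀² = 1/0.030865 ≈ 32.4.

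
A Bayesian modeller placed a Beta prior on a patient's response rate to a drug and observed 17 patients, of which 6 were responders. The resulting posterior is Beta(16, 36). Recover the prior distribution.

Under Beta–binomial conjugacy the posterior parameters are (α+s, β+f).
So α = 16 − 6 = 10 and β = 36 − 11 = 25.

Beta(10, 25)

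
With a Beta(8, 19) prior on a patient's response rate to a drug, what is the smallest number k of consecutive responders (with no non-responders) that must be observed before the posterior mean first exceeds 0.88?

After k responders and 0 non-responders the posterior is Beta(8+k, 19), with mean (8+k)/(8+19+k).
Set (8+k)/(27+k) > 0.88 and solve: k > (0.88·27 − 8)/(1 − 0.88) = 131.333.
The smallest integer exceeding 131.333 is 132, and checking k=132: (140)/(159) = 0.8805 > 0.88.

k = 132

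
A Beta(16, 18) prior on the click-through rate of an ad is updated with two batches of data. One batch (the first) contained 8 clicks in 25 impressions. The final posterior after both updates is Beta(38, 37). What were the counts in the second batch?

14 clicks and 2 non-clicks

Because Beta–binomial updating is additive in the counts, the combined data contributed (α_post−α_prior, β_post−β_prior) successes and failures.
Total across both batches: 38−16=22 clicks, 37−18=19 non-clicks.
Subtract the first batch: 22−8=14 clicks and 19−17=2 non-clicks.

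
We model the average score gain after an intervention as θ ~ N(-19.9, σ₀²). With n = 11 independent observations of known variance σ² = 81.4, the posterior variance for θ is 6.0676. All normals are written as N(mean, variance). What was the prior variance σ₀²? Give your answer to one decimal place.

Posterior precision equals prior precision plus data precision: 1/σ_n² = 1/σ₀² + n/σ².
So 1/σ₀² = 1/6.0676 − 11/81.4 = 0.164810 − 0.135135 = 0.029675.
Hence σ₀² = 1/0.029675 ≈ 33.7.

σ₀² = 33.7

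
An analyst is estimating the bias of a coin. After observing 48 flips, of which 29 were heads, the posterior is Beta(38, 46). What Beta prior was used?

Under Beta–binomial conjugacy the posterior parameters are (a+s, b+f).
So a = 38 − 29 = 9 and b = 46 − 19 = 27.

Beta(9, 27)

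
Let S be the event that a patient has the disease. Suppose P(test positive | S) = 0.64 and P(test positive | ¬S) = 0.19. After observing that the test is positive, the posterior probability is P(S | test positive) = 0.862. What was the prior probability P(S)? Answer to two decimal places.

P(S) = 0.65

In odds form, posterior odds = prior odds × likelihood ratio, so prior odds = posterior odds ÷ LR.
Posterior odds = 0.862/(1−0.862) = 6.2464. LR = 0.64/0.19 = 3.3684.
Prior odds = 6.2464/3.3684 = 1.8544, so P(S) = 1.8544/(1+1.8544) ≈ 0.65.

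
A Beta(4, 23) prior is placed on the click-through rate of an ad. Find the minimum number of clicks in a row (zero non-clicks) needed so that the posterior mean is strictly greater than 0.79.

After k clicks and 0 non-clicks the posterior is Beta(4+k, 23), with mean (4+k)/(4+23+k).
Set (4+k)/(27+k) > 0.79 and solve: k > (0.79·27 − 4)/(1 − 0.79) = 82.524.
The smallest integer exceeding 82.524 is 83.

k = 83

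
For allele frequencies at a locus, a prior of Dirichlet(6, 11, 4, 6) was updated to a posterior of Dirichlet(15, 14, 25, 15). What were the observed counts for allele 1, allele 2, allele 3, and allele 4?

For a Dirichlet(α) prior with multinomial counts c, the posterior is Dirichlet(α + c) componentwise.
Counts are posterior − prior componentwise: 15−6=9, 14−11=3, 25−4=21, 15−6=9.

counts (9, 3, 21, 9)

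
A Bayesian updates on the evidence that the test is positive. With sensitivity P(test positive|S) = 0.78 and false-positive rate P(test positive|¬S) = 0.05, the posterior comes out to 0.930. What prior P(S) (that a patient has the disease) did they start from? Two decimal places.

P(S) = 0.46

Bayes' rule in odds form gives O(S|E) = O(S)·[P(E|S)/P(E|¬S)], hence O(S) = O(S|E)/LR.
Posterior odds = 0.930/(1−0.930) = 13.2857. LR = 0.78/0.05 = 15.6000.
Prior odds = 13.2857/15.6000 = 0.8516, so P(S) = 0.8516/(1+0.8516) ≈ 0.46.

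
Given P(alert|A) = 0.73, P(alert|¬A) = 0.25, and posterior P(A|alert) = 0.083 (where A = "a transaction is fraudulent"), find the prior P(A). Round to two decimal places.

In odds form, posterior odds = prior odds × likelihood ratio, so prior odds = posterior odds ÷ LR.
Posterior odds = 0.083/(1−0.083) = 0.0905. LR = 0.73/0.25 = 2.9200.
Prior odds = 0.0905/2.9200 = 0.0310, so P(A) = 0.0310/(1+0.0310) ≈ 0.03.

P(A) = 0.03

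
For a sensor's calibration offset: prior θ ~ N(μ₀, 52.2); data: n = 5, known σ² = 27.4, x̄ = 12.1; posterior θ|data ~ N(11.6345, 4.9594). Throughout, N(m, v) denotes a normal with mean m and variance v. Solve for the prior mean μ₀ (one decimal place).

μ₀ = 7.2

With known observation variance, the Normal–Normal posterior has precision τ_n = τ₀ + n/σ² and mean μ_n = (τ₀μ₀ + (n/σ²)x̄)/τ_n.
Here τ₀ = 1/52.2 = 0.019157 and τ_data = 5/27.4 = 0.182482, so τ_n = 0.201639.
Rearranging for μ₀: μ₀ = (μ_n·τ_n − τ_data·x̄)/τ₀ = (11.6345·0.201639 − 0.182482·12.1) / 0.019157 = 0.137937/0.019157 ≈ 7.2.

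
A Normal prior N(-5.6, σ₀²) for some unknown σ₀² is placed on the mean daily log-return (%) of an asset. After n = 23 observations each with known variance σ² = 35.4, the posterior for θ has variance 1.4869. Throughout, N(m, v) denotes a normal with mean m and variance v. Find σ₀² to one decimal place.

σ₀² = 43.8

For the Normal–Normal model with known σ², precisions add: τ_n = τ₀ + n/σ².
So 1/σ₀² = 1/1.4869 − 23/35.4 = 0.672540 − 0.649718 = 0.022822.
Hence σ₀² = 1/0.022822 ≈ 43.8.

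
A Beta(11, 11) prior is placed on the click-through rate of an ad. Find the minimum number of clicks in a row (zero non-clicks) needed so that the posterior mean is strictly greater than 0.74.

After k clicks and 0 non-clicks the posterior is Beta(11+k, 11), with mean (11+k)/(11+11+k).
Set (11+k)/(22+k) > 0.74 and solve: k > (0.74·22 − 11)/(1 − 0.74) = 20.308.
The smallest integer exceeding 20.308 is 21, and checking k=21: (32)/(43) = 0.7442 > 0.74.

k = 21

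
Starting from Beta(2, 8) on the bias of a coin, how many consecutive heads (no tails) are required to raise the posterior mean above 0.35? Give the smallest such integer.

k = 3

After k heads and 0 tails the posterior is Beta(2+k, 8), with mean (2+k)/(2+8+k).
Set (2+k)/(10+k) > 0.35 and solve: k > (0.35·10 − 2)/(1 − 0.35) = 2.308.
The smallest integer exceeding 2.308 is 3.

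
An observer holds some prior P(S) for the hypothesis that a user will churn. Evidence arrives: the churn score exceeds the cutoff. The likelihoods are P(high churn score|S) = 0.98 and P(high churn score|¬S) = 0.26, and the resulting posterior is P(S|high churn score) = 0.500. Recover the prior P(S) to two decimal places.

P(S) = 0.21

Bayes' rule in odds form gives O(S|E) = O(S)·[P(E|S)/P(E|¬S)], hence O(S) = O(S|E)/LR.
Posterior odds = 0.500/(1−0.500) = 1.0000. LR = 0.98/0.26 = 3.7692.
Prior odds = 1.0000/3.7692 = 0.2653, so P(S) = 0.2653/(1+0.2653) ≈ 0.21.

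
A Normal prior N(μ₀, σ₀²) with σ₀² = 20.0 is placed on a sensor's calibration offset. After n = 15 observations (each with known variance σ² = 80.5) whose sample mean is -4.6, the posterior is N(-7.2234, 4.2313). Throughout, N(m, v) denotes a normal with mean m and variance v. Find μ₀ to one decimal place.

With known observation variance, the Normal–Normal posterior has precision τ_n = τ₀ + n/σ² and mean μ_n = (τ₀μ₀ + (n/σ²)x̄)/τ_n.
Here τ₀ = 1/20.0 = 0.050000 and τ_data = 15/80.5 = 0.186335, so τ_n = 0.236335.
Rearranging for μ₀: μ₀ = (μ_n·τ_n − τ_data·x̄)/τ₀ = (-7.2234·0.236335 − 0.186335·-4.6) / 0.050000 = -0.850001/0.050000 ≈ -17.0.

μ₀ = -17.0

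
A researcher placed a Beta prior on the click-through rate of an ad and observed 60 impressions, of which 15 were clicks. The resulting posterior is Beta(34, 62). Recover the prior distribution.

Beta(19, 17)

Under Beta–binomial conjugacy the posterior parameters are (α+s, β+f).
So α = 34 − 15 = 19 and β = 62 − 45 = 17.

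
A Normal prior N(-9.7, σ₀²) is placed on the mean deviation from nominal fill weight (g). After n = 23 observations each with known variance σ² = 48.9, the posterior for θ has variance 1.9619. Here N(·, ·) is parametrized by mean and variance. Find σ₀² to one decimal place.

σ₀² = 25.4

For the Normal–Normal model with known σ², precisions add: τ_n = τ₀ + n/σ².
So 1/σ₀² = 1/1.9619 − 23/48.9 = 0.509710 − 0.470348 = 0.039362.
Hence σ₀² = 1/0.039362 ≈ 25.4.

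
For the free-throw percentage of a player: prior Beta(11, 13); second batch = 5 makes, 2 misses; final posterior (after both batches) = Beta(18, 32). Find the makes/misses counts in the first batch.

Because Beta–binomial updating is additive in the counts, the combined data contributed (α_post−α_prior, β_post−β_prior) successes and failures.
Total across both batches: 18−11=7 makes, 32−13=19 misses.
Subtract the second batch: 7−5=2 makes and 19−2=17 misses.

2 makes and 17 misses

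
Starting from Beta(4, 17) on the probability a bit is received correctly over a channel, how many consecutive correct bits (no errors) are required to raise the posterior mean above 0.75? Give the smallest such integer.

k = 48

After k correct bits and 0 errors the posterior is Beta(4+k, 17), with mean (4+k)/(4+17+k).
Set (4+k)/(21+k) > 0.75 and solve: k > (0.75·21 − 4)/(1 − 0.75) = 47.000.
The smallest integer exceeding 47.000 is 48, and checking k=48: (52)/(69) = 0.7536 > 0.75.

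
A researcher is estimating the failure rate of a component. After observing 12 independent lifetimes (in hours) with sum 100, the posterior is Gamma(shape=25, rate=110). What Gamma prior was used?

Gamma(shape=13, rate=10)

Gamma–exponential conjugacy: posterior shape = α + n, posterior rate = β + Σtᵢ.
So α = 25 − 12 = 13 and β = 110 − 100 = 10.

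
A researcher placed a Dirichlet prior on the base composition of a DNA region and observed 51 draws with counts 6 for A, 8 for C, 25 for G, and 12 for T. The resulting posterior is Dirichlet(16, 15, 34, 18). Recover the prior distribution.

Dirichlet(10, 7, 9, 6)

For a Dirichlet(α) prior with multinomial counts c, the posterior is Dirichlet(α + c) componentwise.
Subtract each count from the matching posterior parameter: 16−6=10, 15−8=7, 34−25=9, 18−12=6.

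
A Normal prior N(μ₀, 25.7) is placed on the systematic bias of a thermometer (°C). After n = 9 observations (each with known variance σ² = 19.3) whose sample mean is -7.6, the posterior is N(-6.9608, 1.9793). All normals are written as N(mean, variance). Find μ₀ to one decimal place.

μ₀ = 0.7

With known observation variance, the Normal–Normal posterior has precision τ_n = τ₀ + n/σ² and mean μ_n = (τ₀μ₀ + (n/σ²)x̄)/τ_n.
Here τ₀ = 1/25.7 = 0.038911 and τ_data = 9/19.3 = 0.466321, so τ_n = 0.505232.
Rearranging for μ₀: μ₀ = (μ_n·τ_n − τ_data·x̄)/τ₀ = (-6.9608·0.505232 − 0.466321·-7.6) / 0.038911 = 0.027221/0.038911 ≈ 0.7.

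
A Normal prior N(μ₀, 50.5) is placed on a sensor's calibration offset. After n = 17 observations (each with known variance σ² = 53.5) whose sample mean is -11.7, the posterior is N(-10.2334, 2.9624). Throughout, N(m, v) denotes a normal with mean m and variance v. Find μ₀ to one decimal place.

The posterior mean is a precision-weighted average: μ_n = (τ₀μ₀ + τ_data·x̄)/(τ₀+τ_data), with τ₀=1/σ₀² and τ_data=n/σ².
Here τ₀ = 1/50.5 = 0.019802 and τ_data = 17/53.5 = 0.317757, so τ_n = 0.337559.
Rearranging for μ₀: μ₀ = (μ_n·τ_n − τ_data·x̄)/τ₀ = (-10.2334·0.337559 − 0.317757·-11.7) / 0.019802 = 0.263381/0.019802 ≈ 13.3.

μ₀ = 13.3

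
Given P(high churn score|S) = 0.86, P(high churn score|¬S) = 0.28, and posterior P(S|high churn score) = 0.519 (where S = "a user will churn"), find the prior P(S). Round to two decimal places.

P(S) = 0.26

Bayes' rule in odds form gives O(S|E) = O(S)·[P(E|S)/P(E|¬S)], hence O(S) = O(S|E)/LR.
Posterior odds = 0.519/(1−0.519) = 1.0790. LR = 0.86/0.28 = 3.0714.
Prior odds = 1.0790/3.0714 = 0.3513, so P(S) = 0.3513/(1+0.3513) ≈ 0.26.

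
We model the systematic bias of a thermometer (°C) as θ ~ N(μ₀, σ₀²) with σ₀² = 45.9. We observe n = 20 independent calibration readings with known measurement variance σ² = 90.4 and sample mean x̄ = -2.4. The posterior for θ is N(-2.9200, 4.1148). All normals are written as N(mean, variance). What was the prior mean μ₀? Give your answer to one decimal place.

μ₀ = -8.2

The posterior mean is a precision-weighted average: μ_n = (τ₀μ₀ + τ_data·x̄)/(τ₀+τ_data), with τ₀=1/σ₀² and τ_data=n/σ².
Here τ₀ = 1/45.9 = 0.021786 and τ_data = 20/90.4 = 0.221239, so τ_n = 0.243025.
Rearranging for μ₀: μ₀ = (μ_n·τ_n − τ_data·x̄)/τ₀ = (-2.9200·0.243025 − 0.221239·-2.4) / 0.021786 = -0.178659/0.021786 ≈ -8.2.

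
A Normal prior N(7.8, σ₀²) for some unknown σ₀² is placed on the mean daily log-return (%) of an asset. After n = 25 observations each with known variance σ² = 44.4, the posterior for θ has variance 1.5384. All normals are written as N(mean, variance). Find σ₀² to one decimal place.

σ₀² = 11.5

For the Normal–Normal model with known σ², precisions add: τ_n = τ₀ + n/σ².
So 1/σ₀² = 1/1.5384 − 25/44.4 = 0.650026 − 0.563063 = 0.086963.
Hence σ₀² = 1/0.086963 ≈ 11.5.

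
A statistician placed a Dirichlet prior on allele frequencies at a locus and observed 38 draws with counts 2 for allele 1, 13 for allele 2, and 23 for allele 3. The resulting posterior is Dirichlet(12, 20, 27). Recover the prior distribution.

For a Dirichlet(α) prior with multinomial counts c, the posterior is Dirichlet(α + c) componentwise.
Subtract each count from the matching posterior parameter: 12−2=10, 20−13=7, 27−23=4.

Dirichlet(10, 7, 4)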